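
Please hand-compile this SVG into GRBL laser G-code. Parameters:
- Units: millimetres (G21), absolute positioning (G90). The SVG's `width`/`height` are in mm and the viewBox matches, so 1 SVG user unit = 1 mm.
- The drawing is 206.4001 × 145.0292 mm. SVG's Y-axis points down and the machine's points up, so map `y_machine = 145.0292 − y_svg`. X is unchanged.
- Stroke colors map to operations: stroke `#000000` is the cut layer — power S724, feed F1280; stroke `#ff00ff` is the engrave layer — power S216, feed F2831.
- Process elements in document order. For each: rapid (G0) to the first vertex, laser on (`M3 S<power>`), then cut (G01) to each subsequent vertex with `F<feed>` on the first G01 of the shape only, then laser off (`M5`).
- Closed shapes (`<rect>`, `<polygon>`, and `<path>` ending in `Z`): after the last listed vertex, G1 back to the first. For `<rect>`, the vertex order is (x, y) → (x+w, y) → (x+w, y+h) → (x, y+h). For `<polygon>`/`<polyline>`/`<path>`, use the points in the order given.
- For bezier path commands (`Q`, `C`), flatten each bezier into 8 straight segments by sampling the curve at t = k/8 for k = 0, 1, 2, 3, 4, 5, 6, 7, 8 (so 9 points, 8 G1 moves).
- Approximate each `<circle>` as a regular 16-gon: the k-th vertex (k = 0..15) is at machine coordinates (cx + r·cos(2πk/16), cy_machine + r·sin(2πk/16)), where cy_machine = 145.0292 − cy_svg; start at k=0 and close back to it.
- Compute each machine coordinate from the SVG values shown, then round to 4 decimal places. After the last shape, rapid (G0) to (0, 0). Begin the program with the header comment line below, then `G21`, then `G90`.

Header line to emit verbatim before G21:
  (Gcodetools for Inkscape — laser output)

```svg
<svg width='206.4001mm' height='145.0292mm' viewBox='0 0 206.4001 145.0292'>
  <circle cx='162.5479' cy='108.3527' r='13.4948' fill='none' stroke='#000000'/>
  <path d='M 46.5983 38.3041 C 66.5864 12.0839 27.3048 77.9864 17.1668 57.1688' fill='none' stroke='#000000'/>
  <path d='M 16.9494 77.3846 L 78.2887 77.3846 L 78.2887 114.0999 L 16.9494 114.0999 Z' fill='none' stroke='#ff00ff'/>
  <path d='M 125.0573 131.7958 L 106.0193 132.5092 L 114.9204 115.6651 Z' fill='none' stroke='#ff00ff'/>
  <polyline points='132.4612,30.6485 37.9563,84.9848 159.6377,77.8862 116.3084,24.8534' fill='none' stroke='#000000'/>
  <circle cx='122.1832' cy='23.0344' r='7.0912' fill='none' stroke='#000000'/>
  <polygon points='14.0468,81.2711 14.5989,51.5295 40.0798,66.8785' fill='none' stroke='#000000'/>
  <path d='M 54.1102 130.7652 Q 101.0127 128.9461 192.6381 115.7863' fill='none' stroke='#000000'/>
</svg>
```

Since the viewBox matches the mm dimensions, user units are millimetres directly. The only transform is the Y-flip y_m = 145.0292 − y_svg.

Shape 1 is a circle drawn with `<circle>`. Its stroke #000000 means cut at S724, F1280. After flipping Y the toolpath is (176.0427,36.6765) → (175.0155,41.8407) → (172.0902,46.2188) → (167.7121,49.1441) → (162.5479,50.1713) → (157.3837,49.1441) → (153.0056,46.2188) → (150.0803,41.8407) → (149.0531,36.6765) → (150.0803,31.5123) → (153.0056,27.1342) → (157.3837,24.2089) → (162.5479,23.1817) → (167.7121,24.2089) → (172.0902,27.1342) → (175.0155,31.5123) → (176.0427,36.6765), returning to the start.

Shape 2 is a cubic bezier drawn with `<path>`. Its stroke #000000 means cut at S724, F1280. After flipping Y the toolpath is (46.5983,106.7251) → (51.4883,112.5887) → (51.8578,111.9117) → (48.7429,106.7897) → (43.1798,99.3187) → (36.2046,91.5945) → (28.8533,85.7128) → (22.1620,83.7695) → (17.1668,87.8604).

Shape 3 is a rectangle drawn with `<path>`. Its stroke #ff00ff means engrave at S216, F2831. After flipping Y the toolpath is (16.9494,67.6446) → (78.2887,67.6446) → (78.2887,30.9293) → (16.9494,30.9293) → (16.9494,67.6446), returning to the start.

Shape 4 is a regular polygon drawn with `<path>`. Its stroke #ff00ff means engrave at S216, F2831. After flipping Y the toolpath is (125.0573,13.2334) → (106.0193,12.5200) → (114.9204,29.3641) → (125.0573,13.2334), returning to the start.

Shape 5 is a open polyline drawn with `<polyline>`. Its stroke #000000 means cut at S724, F1280. After flipping Y the toolpath is (132.4612,114.3807) → (37.9563,60.0444) → (159.6377,67.1430) → (116.3084,120.1758).

Shape 6 is a circle drawn with `<circle>`. Its stroke #000000 means cut at S724, F1280. After flipping Y the toolpath is (129.2744,121.9948) → (128.7346,124.7085) → (127.1974,127.0090) → (124.8969,128.5462) → (122.1832,129.0860) → (119.4695,128.5462) → (117.1690,127.0090) → (115.6318,124.7085) → (115.0920,121.9948) → (115.6318,119.2811) → (117.1690,116.9806) → (119.4695,115.4434) → (122.1832,114.9036) → (124.8969,115.4434) → (127.1974,116.9806) → (128.7346,119.2811) → (129.2744,121.9948), returning to the start.

Shape 7 is a regular polygon drawn with `<polygon>`. Its stroke #000000 means cut at S724, F1280. After flipping Y the toolpath is (14.0468,63.7581) → (14.5989,93.4997) → (40.0798,78.1507) → (14.0468,63.7581), returning to the start.

Shape 8 is a quadratic bezier drawn with `<path>`. Its stroke #000000 means cut at S724, F1280. After flipping Y the toolpath is (54.1102,14.2640) → (66.5346,14.8960) → (80.3566,15.8823) → (95.5762,17.2231) → (112.1934,18.9183) → (130.2082,20.9678) → (149.6206,23.3718) → (170.4305,26.1301) → (192.6381,29.2429).

(Gcodetools for Inkscape — laser output)
G21
G90
G0 X176.0427 Y36.6765
M3 S724
G01 X175.0155 Y41.8407 F1280
G01 X172.0902 Y46.2188
G01 X167.7121 Y49.1441
G01 X162.5479 Y50.1713
G01 X157.3837 Y49.1441
G01 X153.0056 Y46.2188
G01 X150.0803 Y41.8407
G01 X149.0531 Y36.6765
G01 X150.0803 Y31.5123
G01 X153.0056 Y27.1342
G01 X157.3837 Y24.2089
G01 X162.5479 Y23.1817
G01 X167.7121 Y24.2089
G01 X172.0902 Y27.1342
G01 X175.0155 Y31.5123
G01 X176.0427 Y36.6765
M5
G0 X46.5983 Y106.7251
M3 S724
G01 X51.4883 Y112.5887 F1280
G01 X51.8578 Y111.9117
G01 X48.7429 Y106.7897
G01 X43.1798 Y99.3187
G01 X36.2046 Y91.5945
G01 X28.8533 Y85.7128
G01 X22.1620 Y83.7695
G01 X17.1668 Y87.8604
M5
G0 X16.9494 Y67.6446
M3 S216
G01 X78.2887 Y67.6446 F2831
G01 X78.2887 Y30.9293
G01 X16.9494 Y30.9293
G01 X16.9494 Y67.6446
M5
G0 X125.0573 Y13.2334
M3 S216
G01 X106.0193 Y12.5200 F2831
G01 X114.9204 Y29.3641
G01 X125.0573 Y13.2334
M5
G0 X132.4612 Y114.3807
M3 S724
G01 X37.9563 Y60.0444 F1280
G01 X159.6377 Y67.1430
G01 X116.3084 Y120.1758
M5
G0 X129.2744 Y121.9948
M3 S724
G01 X128.7346 Y124.7085 F1280
G01 X127.1974 Y127.0090
G01 X124.8969 Y128.5462
G01 X122.1832 Y129.0860
G01 X119.4695 Y128.5462
G01 X117.1690 Y127.0090
G01 X115.6318 Y124.7085
G01 X115.0920 Y121.9948
G01 X115.6318 Y119.2811
G01 X117.1690 Y116.9806
G01 X119.4695 Y115.4434
G01 X122.1832 Y114.9036
G01 X124.8969 Y115.4434
G01 X127.1974 Y116.9806
G01 X128.7346 Y119.2811
G01 X129.2744 Y121.9948
M5
G0 X14.0468 Y63.7581
M3 S724
G01 X14.5989 Y93.4997 F1280
G01 X40.0798 Y78.1507
G01 X14.0468 Y63.7581
M5
G0 X54.1102 Y14.2640
M3 S724
G01 X66.5346 Y14.8960 F1280
G01 X80.3566 Y15.8823
G01 X95.5762 Y17.2231
G01 X112.1934 Y18.9183
G01 X130.2082 Y20.9678
G01 X149.6206 Y23.3718
G01 X170.4305 Y26.1301
G01 X192.6381 Y29.2429
M5
G0 X0.0000 Y0.0000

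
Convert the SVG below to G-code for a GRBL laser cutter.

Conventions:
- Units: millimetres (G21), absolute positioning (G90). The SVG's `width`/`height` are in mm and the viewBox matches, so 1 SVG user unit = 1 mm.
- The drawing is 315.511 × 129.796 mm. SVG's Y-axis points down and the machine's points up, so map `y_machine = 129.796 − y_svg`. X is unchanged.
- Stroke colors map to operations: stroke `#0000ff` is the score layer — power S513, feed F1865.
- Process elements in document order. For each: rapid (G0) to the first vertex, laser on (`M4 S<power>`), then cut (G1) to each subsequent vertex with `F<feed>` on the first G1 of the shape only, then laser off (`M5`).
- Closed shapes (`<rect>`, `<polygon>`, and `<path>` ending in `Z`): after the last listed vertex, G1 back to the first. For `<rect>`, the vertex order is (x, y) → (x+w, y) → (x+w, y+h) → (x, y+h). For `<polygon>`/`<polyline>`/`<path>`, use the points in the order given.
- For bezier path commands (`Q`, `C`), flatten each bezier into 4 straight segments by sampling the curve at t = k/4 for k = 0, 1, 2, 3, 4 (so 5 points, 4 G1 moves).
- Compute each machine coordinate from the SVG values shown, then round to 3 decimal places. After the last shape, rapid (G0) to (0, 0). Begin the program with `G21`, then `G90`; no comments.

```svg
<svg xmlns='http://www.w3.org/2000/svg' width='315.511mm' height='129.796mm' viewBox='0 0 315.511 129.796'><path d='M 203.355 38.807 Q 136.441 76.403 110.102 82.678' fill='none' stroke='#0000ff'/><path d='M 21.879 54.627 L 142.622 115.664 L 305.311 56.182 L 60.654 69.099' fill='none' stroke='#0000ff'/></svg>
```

Since the viewBox matches the mm dimensions, user units are millimetres directly. The only transform is the Y-flip y_m = 129.796 − y_svg.

Shape 1 is a quadratic bezier drawn with `<path>`. Its stroke #0000ff means score at S513, F1865. After flipping Y the toolpath is (203.355,90.989) → (172.434,74.149) → (146.585,61.223) → (125.807,52.213) → (110.102,47.118).

Shape 2 is a open polyline drawn with `<path>`. Its stroke #0000ff means score at S513, F1865. After flipping Y the toolpath is (21.879,75.169) → (142.622,14.132) → (305.311,73.614) → (60.654,60.697).

G21
G90
G0 X203.355 Y90.989
M4 S513
G1 X172.434 Y74.149 F1865
G1 X146.585 Y61.223
G1 X125.807 Y52.213
G1 X110.102 Y47.118
M5
G0 X21.879 Y75.169
M4 S513
G1 X142.622 Y14.132 F1865
G1 X305.311 Y73.614
G1 X60.654 Y60.697
M5
G0 X0.000 Y0.000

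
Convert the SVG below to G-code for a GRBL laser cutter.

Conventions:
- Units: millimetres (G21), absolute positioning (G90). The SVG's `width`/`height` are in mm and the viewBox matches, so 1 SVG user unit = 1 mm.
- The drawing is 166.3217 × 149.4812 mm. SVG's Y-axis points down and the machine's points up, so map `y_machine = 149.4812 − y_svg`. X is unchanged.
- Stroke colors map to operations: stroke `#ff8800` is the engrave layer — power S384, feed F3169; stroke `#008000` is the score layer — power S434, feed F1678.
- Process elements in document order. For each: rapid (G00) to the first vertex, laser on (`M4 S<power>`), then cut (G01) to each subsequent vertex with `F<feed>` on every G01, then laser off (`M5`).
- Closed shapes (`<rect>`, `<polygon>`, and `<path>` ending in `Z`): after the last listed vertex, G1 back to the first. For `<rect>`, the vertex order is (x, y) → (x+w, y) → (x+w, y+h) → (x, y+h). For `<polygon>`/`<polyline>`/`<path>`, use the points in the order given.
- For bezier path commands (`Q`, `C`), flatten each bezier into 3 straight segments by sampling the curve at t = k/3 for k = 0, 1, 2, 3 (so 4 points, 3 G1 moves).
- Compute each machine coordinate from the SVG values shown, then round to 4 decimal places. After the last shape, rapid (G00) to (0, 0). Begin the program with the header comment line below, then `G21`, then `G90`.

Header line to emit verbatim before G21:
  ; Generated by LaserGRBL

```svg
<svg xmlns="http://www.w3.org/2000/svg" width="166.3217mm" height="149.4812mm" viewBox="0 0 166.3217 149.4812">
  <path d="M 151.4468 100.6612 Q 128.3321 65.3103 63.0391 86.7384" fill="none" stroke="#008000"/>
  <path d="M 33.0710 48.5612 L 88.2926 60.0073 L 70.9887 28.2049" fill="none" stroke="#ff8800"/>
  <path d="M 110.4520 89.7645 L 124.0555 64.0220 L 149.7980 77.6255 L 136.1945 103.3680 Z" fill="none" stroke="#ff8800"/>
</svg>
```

; Generated by LaserGRBL
G21
G90
G00 X151.4468 Y48.8200
M4 S434
G01 X131.3505 Y66.0785 F1678
G01 X101.8813 Y70.7194 F1678
G01 X63.0391 Y62.7428 F1678
M5
G00 X33.0710 Y100.9200
M4 S384
G01 X88.2926 Y89.4739 F3169
G01 X70.9887 Y121.2763 F3169
M5
G00 X110.4520 Y59.7167
M4 S384
G01 X124.0555 Y85.4592 F3169
G01 X149.7980 Y71.8557 F3169
G01 X136.1945 Y46.1132 F3169
G01 X110.4520 Y59.7167 F3169
M5
G00 X0.0000 Y0.0000

1 u = 1 mm; y_m = 149.4812 − y.

[1] `<path>` quadratic bezier, #008000→score S434 F1678: (151.4468,48.8200) → (131.3505,66.0785) → (101.8813,70.7194) → (63.0391,62.7428)

[2] `<path>` open polyline, #ff8800→engrave S384 F3169: (33.0710,100.9200) → (88.2926,89.4739) → (70.9887,121.2763)

[3] `<path>` regular polygon, #ff8800→engrave S384 F3169: (110.4520,59.7167) → (124.0555,85.4592) → (149.7980,71.8557) → (136.1945,46.1132) → (110.4520,59.7167) (closed)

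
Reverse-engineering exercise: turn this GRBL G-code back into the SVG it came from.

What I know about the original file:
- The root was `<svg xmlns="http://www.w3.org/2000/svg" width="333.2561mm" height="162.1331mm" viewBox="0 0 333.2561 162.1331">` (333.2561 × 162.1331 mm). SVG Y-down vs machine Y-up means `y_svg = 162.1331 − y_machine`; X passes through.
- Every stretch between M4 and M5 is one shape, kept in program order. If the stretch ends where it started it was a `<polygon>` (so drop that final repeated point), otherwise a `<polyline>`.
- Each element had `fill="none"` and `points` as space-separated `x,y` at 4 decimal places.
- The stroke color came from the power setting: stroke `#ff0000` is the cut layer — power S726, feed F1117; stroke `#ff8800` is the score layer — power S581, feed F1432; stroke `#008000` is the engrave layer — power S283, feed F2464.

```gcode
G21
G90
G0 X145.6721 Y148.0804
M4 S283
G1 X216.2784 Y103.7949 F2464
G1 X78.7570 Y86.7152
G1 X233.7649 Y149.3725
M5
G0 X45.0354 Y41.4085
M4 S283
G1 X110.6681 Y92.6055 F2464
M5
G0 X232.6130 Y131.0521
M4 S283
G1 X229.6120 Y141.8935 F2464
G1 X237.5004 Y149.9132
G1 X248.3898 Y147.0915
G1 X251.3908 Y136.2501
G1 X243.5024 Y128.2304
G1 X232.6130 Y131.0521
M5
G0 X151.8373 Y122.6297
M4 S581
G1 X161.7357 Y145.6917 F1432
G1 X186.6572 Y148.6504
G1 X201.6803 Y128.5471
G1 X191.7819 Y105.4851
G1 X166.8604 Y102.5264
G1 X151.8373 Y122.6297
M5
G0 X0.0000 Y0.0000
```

Machine Y-up, SVG Y-down with viewBox height 162.1331, so y_svg = 162.1331 − y_machine; X carries over.

Run 1: S283 ⇒ engrave layer `#008000`. The run is open, so emit a `<polyline>` with points (Y-flipped): 145.6721,14.0527 216.2784,58.3382 78.7570,75.4179 233.7649,12.7606.

Run 2: the run's S283 means `#008000` (engrave). The run is open, so emit a `<polyline>` with points (Y-flipped): 45.0354,120.7246 110.6681,69.5276.

Run 3: S283 ⇒ engrave layer `#008000`. The run returns to its start, so emit a `<polygon>` with points (Y-flipped): 232.6130,31.0810 229.6120,20.2396 237.5004,12.2199 248.3898,15.0416 251.3908,25.8830 243.5024,33.9027.

Run 4: power S581 maps to stroke `#ff8800` (score). The run returns to its start, so emit a `<polygon>` with points (Y-flipped): 151.8373,39.5034 161.7357,16.4414 186.6572,13.4827 201.6803,33.5860 191.7819,56.6480 166.8604,59.6067.

<svg xmlns="http://www.w3.org/2000/svg" width="333.2561mm" height="162.1331mm" viewBox="0 0 333.2561 162.1331">
  <polyline points="145.6721,14.0527 216.2784,58.3382 78.7570,75.4179 233.7649,12.7606" fill="none" stroke="#008000"/>
  <polyline points="45.0354,120.7246 110.6681,69.5276" fill="none" stroke="#008000"/>
  <polygon points="232.6130,31.0810 229.6120,20.2396 237.5004,12.2199 248.3898,15.0416 251.3908,25.8830 243.5024,33.9027" fill="none" stroke="#008000"/>
  <polygon points="151.8373,39.5034 161.7357,16.4414 186.6572,13.4827 201.6803,33.5860 191.7819,56.6480 166.8604,59.6067" fill="none" stroke="#ff8800"/>
</svg>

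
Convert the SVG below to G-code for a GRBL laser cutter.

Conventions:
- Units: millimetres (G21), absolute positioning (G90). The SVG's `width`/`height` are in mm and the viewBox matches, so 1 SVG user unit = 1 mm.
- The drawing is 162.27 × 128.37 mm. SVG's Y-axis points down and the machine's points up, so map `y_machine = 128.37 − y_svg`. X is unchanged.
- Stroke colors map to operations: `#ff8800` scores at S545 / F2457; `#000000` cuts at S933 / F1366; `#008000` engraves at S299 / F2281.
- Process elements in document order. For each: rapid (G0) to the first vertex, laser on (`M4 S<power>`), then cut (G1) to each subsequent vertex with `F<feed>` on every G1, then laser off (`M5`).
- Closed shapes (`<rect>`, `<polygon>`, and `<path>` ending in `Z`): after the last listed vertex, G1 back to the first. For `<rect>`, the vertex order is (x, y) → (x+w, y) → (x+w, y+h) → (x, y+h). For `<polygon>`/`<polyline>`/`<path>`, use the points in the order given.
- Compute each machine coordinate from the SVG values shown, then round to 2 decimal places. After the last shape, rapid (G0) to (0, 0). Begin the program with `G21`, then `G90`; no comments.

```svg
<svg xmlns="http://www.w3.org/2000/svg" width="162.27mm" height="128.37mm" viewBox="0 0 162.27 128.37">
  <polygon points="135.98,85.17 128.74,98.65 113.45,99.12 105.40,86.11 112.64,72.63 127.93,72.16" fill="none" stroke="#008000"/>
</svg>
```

G21
G90
G0 X135.98 Y43.20
M4 S299
G1 X128.74 Y29.72 F2281
G1 X113.45 Y29.25 F2281
G1 X105.40 Y42.26 F2281
G1 X112.64 Y55.74 F2281
G1 X127.93 Y56.21 F2281
G1 X135.98 Y43.20 F2281
M5
G0 X0.00 Y0.00

viewBox `0 0 162.27 128.37` with mm width/height → 1 unit = 1 mm. Flip: y_m = 128.37 − y_svg.

**Shape 1** — `<polygon>` regular polygon, stroke `#008000` → engrave (S299, F2281). Machine vertices: (135.98,43.20) → (128.74,29.72) → (113.45,29.25) → (105.40,42.26) → (112.64,55.74) → (127.93,56.21) → (135.98,43.20). Closed: final G1 returns to the first vertex.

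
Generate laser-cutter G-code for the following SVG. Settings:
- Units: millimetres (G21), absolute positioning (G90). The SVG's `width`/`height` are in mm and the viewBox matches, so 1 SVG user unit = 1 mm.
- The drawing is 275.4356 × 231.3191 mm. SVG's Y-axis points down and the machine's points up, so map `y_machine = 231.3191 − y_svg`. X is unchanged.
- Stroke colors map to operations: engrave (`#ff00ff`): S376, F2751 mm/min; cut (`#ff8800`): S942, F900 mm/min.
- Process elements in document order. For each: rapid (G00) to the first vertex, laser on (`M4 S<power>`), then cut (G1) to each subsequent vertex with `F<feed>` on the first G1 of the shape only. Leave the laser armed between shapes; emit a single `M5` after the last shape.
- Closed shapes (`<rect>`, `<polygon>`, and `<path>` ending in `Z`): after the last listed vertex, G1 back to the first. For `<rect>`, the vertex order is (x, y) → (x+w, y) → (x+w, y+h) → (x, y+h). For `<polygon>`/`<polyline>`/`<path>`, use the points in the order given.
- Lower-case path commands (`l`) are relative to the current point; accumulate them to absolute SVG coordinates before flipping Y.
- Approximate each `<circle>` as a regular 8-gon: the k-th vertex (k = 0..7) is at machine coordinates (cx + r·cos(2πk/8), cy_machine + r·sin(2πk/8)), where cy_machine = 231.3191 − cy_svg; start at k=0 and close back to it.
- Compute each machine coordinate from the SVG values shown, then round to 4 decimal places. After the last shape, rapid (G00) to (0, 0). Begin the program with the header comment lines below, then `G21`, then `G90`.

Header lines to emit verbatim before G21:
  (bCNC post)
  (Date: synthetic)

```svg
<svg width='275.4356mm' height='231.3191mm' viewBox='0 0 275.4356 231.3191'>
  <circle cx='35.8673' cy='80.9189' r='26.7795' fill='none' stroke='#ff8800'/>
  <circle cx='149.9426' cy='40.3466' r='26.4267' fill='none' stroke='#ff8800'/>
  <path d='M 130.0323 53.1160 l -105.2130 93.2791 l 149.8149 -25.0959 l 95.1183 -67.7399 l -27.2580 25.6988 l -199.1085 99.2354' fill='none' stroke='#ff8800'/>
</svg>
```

viewBox `0 0 275.4356 231.3191` with mm width/height → 1 unit = 1 mm. Flip: y_m = 231.3191 − y_svg.

**Shape 1** — `<circle>` circle, stroke `#ff8800` → cut (S942, F900). Machine vertices: (62.6468,150.4002) → (54.8033,169.3362) → (35.8673,177.1797) → (16.9313,169.3362) → (9.0878,150.4002) → (16.9313,131.4642) → (35.8673,123.6207) → (54.8033,131.4642) → (62.6468,150.4002). Closed: final G1 returns to the first vertex.

**Shape 2** — `<circle>` circle, stroke `#ff8800` → cut (S942, F900). Machine vertices: (176.3693,190.9725) → (168.6291,209.6590) → (149.9426,217.3992) → (131.2561,209.6590) → (123.5159,190.9725) → (131.2561,172.2860) → (149.9426,164.5458) → (168.6291,172.2860) → (176.3693,190.9725). Closed: final G1 returns to the first vertex.

**Shape 3** — `<path>` open polyline, stroke `#ff8800` → cut (S942, F900). Machine vertices: (130.0323,178.2031) → (24.8193,84.9240) → (174.6342,110.0199) → (269.7525,177.7598) → (242.4945,152.0610) → (43.3860,52.8256). Open path.

(bCNC post)
(Date: synthetic)
G21
G90
G00 X62.6468 Y150.4002
M4 S942
G1 X54.8033 Y169.3362 F900
G1 X35.8673 Y177.1797
G1 X16.9313 Y169.3362
G1 X9.0878 Y150.4002
G1 X16.9313 Y131.4642
G1 X35.8673 Y123.6207
G1 X54.8033 Y131.4642
G1 X62.6468 Y150.4002
G00 X176.3693 Y190.9725
M4 S942
G1 X168.6291 Y209.6590 F900
G1 X149.9426 Y217.3992
G1 X131.2561 Y209.6590
G1 X123.5159 Y190.9725
G1 X131.2561 Y172.2860
G1 X149.9426 Y164.5458
G1 X168.6291 Y172.2860
G1 X176.3693 Y190.9725
G00 X130.0323 Y178.2031
M4 S942
G1 X24.8193 Y84.9240 F900
G1 X174.6342 Y110.0199
G1 X269.7525 Y177.7598
G1 X242.4945 Y152.0610
G1 X43.3860 Y52.8256
M5
G00 X0.0000 Y0.0000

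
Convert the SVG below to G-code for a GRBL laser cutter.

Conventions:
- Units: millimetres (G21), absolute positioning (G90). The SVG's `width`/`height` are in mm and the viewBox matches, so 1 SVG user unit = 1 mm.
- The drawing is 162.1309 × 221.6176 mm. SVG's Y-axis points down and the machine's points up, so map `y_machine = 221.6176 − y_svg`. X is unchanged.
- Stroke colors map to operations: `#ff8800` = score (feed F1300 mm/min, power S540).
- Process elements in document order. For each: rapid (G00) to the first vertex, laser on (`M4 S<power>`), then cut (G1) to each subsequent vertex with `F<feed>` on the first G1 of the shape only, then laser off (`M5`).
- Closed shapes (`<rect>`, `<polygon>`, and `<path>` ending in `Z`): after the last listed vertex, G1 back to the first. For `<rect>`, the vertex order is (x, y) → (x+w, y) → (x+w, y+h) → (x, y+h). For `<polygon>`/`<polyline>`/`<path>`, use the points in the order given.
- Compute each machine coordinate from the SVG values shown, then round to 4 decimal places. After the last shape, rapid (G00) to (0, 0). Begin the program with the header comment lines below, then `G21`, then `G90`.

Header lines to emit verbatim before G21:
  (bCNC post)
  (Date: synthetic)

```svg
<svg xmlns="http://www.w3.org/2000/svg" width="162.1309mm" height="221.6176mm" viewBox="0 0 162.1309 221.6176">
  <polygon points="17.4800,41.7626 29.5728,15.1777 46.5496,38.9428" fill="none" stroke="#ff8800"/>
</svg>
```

1 u = 1 mm; y_m = 221.6176 − y.

[1] `<polygon>` regular polygon, #ff8800→score S540 F1300: (17.4800,179.8550) → (29.5728,206.4399) → (46.5496,182.6748) → (17.4800,179.8550) (closed)

(bCNC post)
(Date: synthetic)
G21
G90
G00 X17.4800 Y179.8550
M4 S540
G1 X29.5728 Y206.4399 F1300
G1 X46.5496 Y182.6748
G1 X17.4800 Y179.8550
M5
G00 X0.0000 Y0.0000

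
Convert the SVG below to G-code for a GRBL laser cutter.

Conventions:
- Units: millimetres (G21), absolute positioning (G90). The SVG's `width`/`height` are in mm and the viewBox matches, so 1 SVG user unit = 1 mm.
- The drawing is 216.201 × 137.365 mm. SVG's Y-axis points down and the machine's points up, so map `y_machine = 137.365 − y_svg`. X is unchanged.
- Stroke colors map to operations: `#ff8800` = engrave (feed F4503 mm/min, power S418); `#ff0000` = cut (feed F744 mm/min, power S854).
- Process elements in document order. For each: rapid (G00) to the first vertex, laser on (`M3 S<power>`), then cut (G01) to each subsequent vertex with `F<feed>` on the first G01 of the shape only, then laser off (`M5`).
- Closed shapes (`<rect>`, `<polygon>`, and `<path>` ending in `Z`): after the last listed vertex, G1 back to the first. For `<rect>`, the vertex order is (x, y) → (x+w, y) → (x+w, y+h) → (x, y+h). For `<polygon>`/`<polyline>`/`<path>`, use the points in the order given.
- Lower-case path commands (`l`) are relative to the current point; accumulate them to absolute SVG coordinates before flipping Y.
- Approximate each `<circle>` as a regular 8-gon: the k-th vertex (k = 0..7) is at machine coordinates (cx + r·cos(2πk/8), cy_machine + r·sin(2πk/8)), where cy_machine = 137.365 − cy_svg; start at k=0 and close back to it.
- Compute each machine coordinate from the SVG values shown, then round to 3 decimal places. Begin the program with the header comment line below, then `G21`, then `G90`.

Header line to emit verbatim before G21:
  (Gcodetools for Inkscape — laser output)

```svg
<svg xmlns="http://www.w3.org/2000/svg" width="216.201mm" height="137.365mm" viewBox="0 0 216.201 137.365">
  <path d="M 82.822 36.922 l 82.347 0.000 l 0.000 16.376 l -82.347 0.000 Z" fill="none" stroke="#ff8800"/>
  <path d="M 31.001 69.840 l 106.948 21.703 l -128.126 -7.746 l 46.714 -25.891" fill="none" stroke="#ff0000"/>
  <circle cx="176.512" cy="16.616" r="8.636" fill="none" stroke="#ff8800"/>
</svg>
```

(Gcodetools for Inkscape — laser output)
G21
G90
G00 X82.822 Y100.443
M3 S418
G01 X165.169 Y100.443 F4503
G01 X165.169 Y84.067
G01 X82.822 Y84.067
G01 X82.822 Y100.443
M5
G00 X31.001 Y67.525
M3 S854
G01 X137.949 Y45.822 F744
G01 X9.823 Y53.568
G01 X56.537 Y79.459
M5
G00 X185.148 Y120.749
M3 S418
G01 X182.619 Y126.856 F4503
G01 X176.512 Y129.385
G01 X170.405 Y126.856
G01 X167.876 Y120.749
G01 X170.405 Y114.642
G01 X176.512 Y112.113
G01 X182.619 Y114.642
G01 X185.148 Y120.749
M5

1 u = 1 mm; y_m = 137.365 − y.

[1] `<path>` rectangle, #ff8800→engrave S418 F4503: (82.822,100.443) → (165.169,100.443) → (165.169,84.067) → (82.822,84.067) → (82.822,100.443) (closed)

[2] `<path>` open polyline, #ff0000→cut S854 F744: (31.001,67.525) → (137.949,45.822) → (9.823,53.568) → (56.537,79.459)

[3] `<circle>` circle, #ff8800→engrave S418 F4503: (185.148,120.749) → (182.619,126.856) → (176.512,129.385) → (170.405,126.856) → (167.876,120.749) → (170.405,114.642) → (176.512,112.113) → (182.619,114.642) → (185.148,120.749) (closed)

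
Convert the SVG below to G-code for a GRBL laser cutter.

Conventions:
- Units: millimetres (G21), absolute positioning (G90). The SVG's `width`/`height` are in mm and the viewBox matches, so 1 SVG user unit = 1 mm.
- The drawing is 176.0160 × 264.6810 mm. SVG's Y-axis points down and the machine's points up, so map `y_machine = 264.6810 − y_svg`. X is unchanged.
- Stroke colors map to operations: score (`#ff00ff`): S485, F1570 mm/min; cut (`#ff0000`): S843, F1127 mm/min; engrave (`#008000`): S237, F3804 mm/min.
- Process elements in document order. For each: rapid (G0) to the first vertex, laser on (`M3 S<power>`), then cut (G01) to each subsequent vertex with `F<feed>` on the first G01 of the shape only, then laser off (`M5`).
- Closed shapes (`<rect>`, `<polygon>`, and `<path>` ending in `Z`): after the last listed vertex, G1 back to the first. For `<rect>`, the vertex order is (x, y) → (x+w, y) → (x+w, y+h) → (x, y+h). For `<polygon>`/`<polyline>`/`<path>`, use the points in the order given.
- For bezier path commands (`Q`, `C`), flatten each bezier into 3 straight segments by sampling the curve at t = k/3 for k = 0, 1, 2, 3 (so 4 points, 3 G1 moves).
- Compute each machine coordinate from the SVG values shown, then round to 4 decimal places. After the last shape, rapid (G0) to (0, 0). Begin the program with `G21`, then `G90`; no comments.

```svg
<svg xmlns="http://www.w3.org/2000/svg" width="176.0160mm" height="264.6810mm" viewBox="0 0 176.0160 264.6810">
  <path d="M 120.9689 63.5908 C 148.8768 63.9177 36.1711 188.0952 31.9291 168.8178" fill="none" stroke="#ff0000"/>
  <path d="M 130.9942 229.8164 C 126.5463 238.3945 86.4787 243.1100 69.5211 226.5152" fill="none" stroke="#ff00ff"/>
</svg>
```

Since the viewBox matches the mm dimensions, user units are millimetres directly. The only transform is the Y-flip y_m = 264.6810 − y_svg.

Shape 1 is a cubic bezier drawn with `<path>`. Its stroke #ff0000 means cut at S843, F1127. After flipping Y the toolpath is (120.9689,201.0902) → (111.2307,169.3800) → (63.1006,114.5039) → (31.9291,95.8632).

Shape 2 is a cubic bezier drawn with `<path>`. Its stroke #ff00ff means score at S485, F1570. After flipping Y the toolpath is (130.9942,34.8646) → (116.8482,28.2202) → (92.0069,28.0282) → (69.5211,38.1658).

G21
G90
G0 X120.9689 Y201.0902
M3 S843
G01 X111.2307 Y169.3800 F1127
G01 X63.1006 Y114.5039
G01 X31.9291 Y95.8632
M5
G0 X130.9942 Y34.8646
M3 S485
G01 X116.8482 Y28.2202 F1570
G01 X92.0069 Y28.0282
G01 X69.5211 Y38.1658
M5
G0 X0.0000 Y0.0000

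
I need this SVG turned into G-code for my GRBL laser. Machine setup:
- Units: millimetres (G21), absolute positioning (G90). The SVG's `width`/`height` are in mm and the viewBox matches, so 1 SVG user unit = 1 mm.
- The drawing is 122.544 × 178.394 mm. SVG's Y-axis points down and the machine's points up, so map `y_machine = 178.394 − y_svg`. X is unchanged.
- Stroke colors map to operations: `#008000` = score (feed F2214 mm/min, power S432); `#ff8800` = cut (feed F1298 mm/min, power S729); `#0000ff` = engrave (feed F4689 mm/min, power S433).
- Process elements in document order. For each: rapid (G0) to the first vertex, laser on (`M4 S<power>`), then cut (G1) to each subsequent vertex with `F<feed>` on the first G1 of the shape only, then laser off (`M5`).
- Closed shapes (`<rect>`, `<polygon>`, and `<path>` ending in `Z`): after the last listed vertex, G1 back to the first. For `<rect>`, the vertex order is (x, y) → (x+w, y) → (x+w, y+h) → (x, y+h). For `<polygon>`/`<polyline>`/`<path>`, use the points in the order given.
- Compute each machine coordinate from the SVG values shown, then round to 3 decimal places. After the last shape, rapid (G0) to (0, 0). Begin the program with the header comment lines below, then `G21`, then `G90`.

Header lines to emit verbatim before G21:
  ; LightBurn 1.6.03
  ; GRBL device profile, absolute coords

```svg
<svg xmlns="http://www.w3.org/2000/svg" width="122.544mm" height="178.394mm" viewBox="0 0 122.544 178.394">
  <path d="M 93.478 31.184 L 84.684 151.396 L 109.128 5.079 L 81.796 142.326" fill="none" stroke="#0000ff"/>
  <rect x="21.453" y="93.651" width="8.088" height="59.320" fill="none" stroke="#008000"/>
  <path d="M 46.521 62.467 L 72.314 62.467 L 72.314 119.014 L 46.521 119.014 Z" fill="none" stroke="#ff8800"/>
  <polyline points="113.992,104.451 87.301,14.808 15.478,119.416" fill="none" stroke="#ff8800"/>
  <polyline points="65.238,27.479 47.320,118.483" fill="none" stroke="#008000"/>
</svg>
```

; LightBurn 1.6.03
; GRBL device profile, absolute coords
G21
G90
G0 X93.478 Y147.210
M4 S433
G1 X84.684 Y26.998 F4689
G1 X109.128 Y173.315
G1 X81.796 Y36.068
M5
G0 X21.453 Y84.743
M4 S432
G1 X29.541 Y84.743 F2214
G1 X29.541 Y25.423
G1 X21.453 Y25.423
G1 X21.453 Y84.743
M5
G0 X46.521 Y115.927
M4 S729
G1 X72.314 Y115.927 F1298
G1 X72.314 Y59.380
G1 X46.521 Y59.380
G1 X46.521 Y115.927
M5
G0 X113.992 Y73.943
M4 S729
G1 X87.301 Y163.586 F1298
G1 X15.478 Y58.978
M5
G0 X65.238 Y150.915
M4 S432
G1 X47.320 Y59.911 F2214
M5
G0 X0.000 Y0.000

Since the viewBox matches the mm dimensions, user units are millimetres directly. The only transform is the Y-flip y_m = 178.394 − y_svg.

Shape 1 is a open polyline drawn with `<path>`. Its stroke #0000ff means engrave at S433, F4689. After flipping Y the toolpath is (93.478,147.210) → (84.684,26.998) → (109.128,173.315) → (81.796,36.068).

Shape 2 is a rectangle drawn with `<rect>`. Its stroke #008000 means score at S432, F2214. After flipping Y the toolpath is (21.453,84.743) → (29.541,84.743) → (29.541,25.423) → (21.453,25.423) → (21.453,84.743), returning to the start.

Shape 3 is a rectangle drawn with `<path>`. Its stroke #ff8800 means cut at S729, F1298. After flipping Y the toolpath is (46.521,115.927) → (72.314,115.927) → (72.314,59.380) → (46.521,59.380) → (46.521,115.927), returning to the start.

Shape 4 is a open polyline drawn with `<polyline>`. Its stroke #ff8800 means cut at S729, F1298. After flipping Y the toolpath is (113.992,73.943) → (87.301,163.586) → (15.478,58.978).

Shape 5 is a line segment drawn with `<polyline>`. Its stroke #008000 means score at S432, F2214. After flipping Y the toolpath is (65.238,150.915) → (47.320,59.911).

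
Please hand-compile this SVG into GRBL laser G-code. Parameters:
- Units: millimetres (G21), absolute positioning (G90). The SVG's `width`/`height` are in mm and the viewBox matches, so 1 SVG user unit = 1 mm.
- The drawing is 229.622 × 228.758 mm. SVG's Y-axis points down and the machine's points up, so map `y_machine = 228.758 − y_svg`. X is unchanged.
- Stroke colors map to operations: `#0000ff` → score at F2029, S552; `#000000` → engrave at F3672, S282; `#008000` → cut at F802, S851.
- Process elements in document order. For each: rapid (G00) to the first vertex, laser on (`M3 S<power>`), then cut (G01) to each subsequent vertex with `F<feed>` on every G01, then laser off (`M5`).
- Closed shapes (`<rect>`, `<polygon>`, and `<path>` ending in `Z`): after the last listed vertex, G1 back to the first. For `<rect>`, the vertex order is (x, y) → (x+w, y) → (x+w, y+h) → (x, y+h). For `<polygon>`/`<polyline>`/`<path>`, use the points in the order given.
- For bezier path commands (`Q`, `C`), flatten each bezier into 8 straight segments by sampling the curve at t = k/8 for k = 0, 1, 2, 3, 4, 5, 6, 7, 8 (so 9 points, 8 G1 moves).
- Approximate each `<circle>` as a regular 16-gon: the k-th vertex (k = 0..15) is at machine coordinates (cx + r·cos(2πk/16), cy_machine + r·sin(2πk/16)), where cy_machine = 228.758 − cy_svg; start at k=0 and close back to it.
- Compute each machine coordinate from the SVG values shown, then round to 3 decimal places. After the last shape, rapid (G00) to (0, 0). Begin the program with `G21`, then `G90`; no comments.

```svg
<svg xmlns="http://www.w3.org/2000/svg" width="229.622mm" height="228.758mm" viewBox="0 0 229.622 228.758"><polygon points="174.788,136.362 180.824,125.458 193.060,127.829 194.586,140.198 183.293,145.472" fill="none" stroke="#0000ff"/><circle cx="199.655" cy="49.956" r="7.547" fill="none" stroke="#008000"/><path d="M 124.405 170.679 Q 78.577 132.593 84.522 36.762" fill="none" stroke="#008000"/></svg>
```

G21
G90
G00 X174.788 Y92.396
M3 S552
G01 X180.824 Y103.300 F2029
G01 X193.060 Y100.929 F2029
G01 X194.586 Y88.560 F2029
G01 X183.293 Y83.286 F2029
G01 X174.788 Y92.396 F2029
M5
G00 X207.202 Y178.802
M3 S851
G01 X206.628 Y181.690 F802
G01 X204.992 Y184.139 F802
G01 X202.543 Y185.775 F802
G01 X199.655 Y186.349 F802
G01 X196.767 Y185.775 F802
G01 X194.318 Y184.139 F802
G01 X192.682 Y181.690 F802
G01 X192.108 Y178.802 F802
G01 X192.682 Y175.914 F802
G01 X194.318 Y173.465 F802
G01 X196.767 Y171.829 F802
G01 X199.655 Y171.255 F802
G01 X202.543 Y171.829 F802
G01 X204.992 Y173.465 F802
G01 X206.628 Y175.914 F802
G01 X207.202 Y178.802 F802
M5
G00 X124.405 Y58.079
M3 S851
G01 X113.757 Y68.503 F802
G01 X104.727 Y80.731 F802
G01 X97.315 Y94.764 F802
G01 X91.520 Y110.601 F802
G01 X87.344 Y128.243 F802
G01 X84.785 Y147.690 F802
G01 X83.845 Y168.941 F802
G01 X84.522 Y191.996 F802
M5
G00 X0.000 Y0.000

viewBox `0 0 229.622 228.758` with mm width/height → 1 unit = 1 mm. Flip: y_m = 228.758 − y_svg.

**Shape 1** — `<polygon>` regular polygon, stroke `#0000ff` → score (S552, F2029). Machine vertices: (174.788,92.396) → (180.824,103.300) → (193.060,100.929) → (194.586,88.560) → (183.293,83.286) → (174.788,92.396). Closed: final G1 returns to the first vertex.

**Shape 2** — `<circle>` circle, stroke `#008000` → cut (S851, F802). Machine vertices: (207.202,178.802) → (206.628,181.690) → (204.992,184.139) → (202.543,185.775) → (199.655,186.349) → (196.767,185.775) → (194.318,184.139) → (192.682,181.690) → (192.108,178.802) → (192.682,175.914) → (194.318,173.465) → (196.767,171.829) → (199.655,171.255) → (202.543,171.829) → (204.992,173.465) → (206.628,175.914) → (207.202,178.802). Closed: final G1 returns to the first vertex.

**Shape 3** — `<path>` quadratic bezier, stroke `#008000` → cut (S851, F802). Control points (SVG): P0=(124.405,170.679), P1=(78.577,132.593), P2=(84.522,36.762); sampled at t=k/8. Machine vertices: (124.405,58.079) → (113.757,68.503) → (104.727,80.731) → (97.315,94.764) → (91.520,110.601) → (87.344,128.243) → (84.785,147.690) → (83.845,168.941) → (84.522,191.996). Open path.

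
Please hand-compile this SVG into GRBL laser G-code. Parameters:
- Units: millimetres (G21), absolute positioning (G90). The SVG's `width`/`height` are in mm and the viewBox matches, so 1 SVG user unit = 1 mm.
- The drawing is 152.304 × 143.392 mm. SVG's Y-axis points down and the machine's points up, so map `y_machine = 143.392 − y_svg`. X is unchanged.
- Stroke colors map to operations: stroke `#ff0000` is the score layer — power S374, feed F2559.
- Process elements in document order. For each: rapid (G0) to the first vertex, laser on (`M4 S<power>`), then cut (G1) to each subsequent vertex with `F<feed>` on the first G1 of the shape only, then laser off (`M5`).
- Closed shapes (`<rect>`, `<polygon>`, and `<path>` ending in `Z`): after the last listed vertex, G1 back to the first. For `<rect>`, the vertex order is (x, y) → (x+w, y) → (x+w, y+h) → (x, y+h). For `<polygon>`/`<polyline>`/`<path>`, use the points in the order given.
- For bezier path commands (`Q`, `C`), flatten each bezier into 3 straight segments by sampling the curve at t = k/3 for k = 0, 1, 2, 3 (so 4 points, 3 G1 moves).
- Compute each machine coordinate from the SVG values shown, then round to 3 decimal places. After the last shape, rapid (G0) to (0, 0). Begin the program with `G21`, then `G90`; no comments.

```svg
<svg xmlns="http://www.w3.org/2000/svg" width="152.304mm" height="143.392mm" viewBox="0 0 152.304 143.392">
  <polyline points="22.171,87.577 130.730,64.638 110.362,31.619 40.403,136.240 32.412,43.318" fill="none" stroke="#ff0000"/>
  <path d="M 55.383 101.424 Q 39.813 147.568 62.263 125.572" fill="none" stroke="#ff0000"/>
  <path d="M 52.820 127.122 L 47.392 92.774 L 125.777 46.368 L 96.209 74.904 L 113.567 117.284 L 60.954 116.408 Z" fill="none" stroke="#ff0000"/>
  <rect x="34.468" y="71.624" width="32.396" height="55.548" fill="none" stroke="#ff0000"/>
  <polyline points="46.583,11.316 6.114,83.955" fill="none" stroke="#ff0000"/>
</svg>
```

viewBox `0 0 152.304 143.392` with mm width/height → 1 unit = 1 mm. Flip: y_m = 143.392 − y_svg.

**Shape 1** — `<polyline>` open polyline, stroke `#ff0000` → score (S374, F2559). Machine vertices: (22.171,55.815) → (130.730,78.754) → (110.362,111.773) → (40.403,7.152) → (32.412,100.074). Open path.

**Shape 2** — `<path>` quadratic bezier, stroke `#ff0000` → score (S374, F2559). Control points (SVG): P0=(55.383,101.424), P1=(39.813,147.568), P2=(62.263,125.572); sampled at t=k/3. Machine vertices: (55.383,41.968) → (49.227,18.776) → (51.521,10.727) → (62.263,17.820). Open path.

**Shape 3** — `<path>` closed polygon, stroke `#ff0000` → score (S374, F2559). Machine vertices: (52.820,16.270) → (47.392,50.618) → (125.777,97.024) → (96.209,68.488) → (113.567,26.108) → (60.954,26.984) → (52.820,16.270). Closed: final G1 returns to the first vertex.

**Shape 4** — `<rect>` rectangle, stroke `#ff0000` → score (S374, F2559). Machine vertices: (34.468,71.768) → (66.864,71.768) → (66.864,16.220) → (34.468,16.220) → (34.468,71.768). Closed: final G1 returns to the first vertex.

**Shape 5** — `<polyline>` line segment, stroke `#ff0000` → score (S374, F2559). Machine vertices: (46.583,132.076) → (6.114,59.437). Open path.

G21
G90
G0 X22.171 Y55.815
M4 S374
G1 X130.730 Y78.754 F2559
G1 X110.362 Y111.773
G1 X40.403 Y7.152
G1 X32.412 Y100.074
M5
G0 X55.383 Y41.968
M4 S374
G1 X49.227 Y18.776 F2559
G1 X51.521 Y10.727
G1 X62.263 Y17.820
M5
G0 X52.820 Y16.270
M4 S374
G1 X47.392 Y50.618 F2559
G1 X125.777 Y97.024
G1 X96.209 Y68.488
G1 X113.567 Y26.108
G1 X60.954 Y26.984
G1 X52.820 Y16.270
M5
G0 X34.468 Y71.768
M4 S374
G1 X66.864 Y71.768 F2559
G1 X66.864 Y16.220
G1 X34.468 Y16.220
G1 X34.468 Y71.768
M5
G0 X46.583 Y132.076
M4 S374
G1 X6.114 Y59.437 F2559
M5
G0 X0.000 Y0.000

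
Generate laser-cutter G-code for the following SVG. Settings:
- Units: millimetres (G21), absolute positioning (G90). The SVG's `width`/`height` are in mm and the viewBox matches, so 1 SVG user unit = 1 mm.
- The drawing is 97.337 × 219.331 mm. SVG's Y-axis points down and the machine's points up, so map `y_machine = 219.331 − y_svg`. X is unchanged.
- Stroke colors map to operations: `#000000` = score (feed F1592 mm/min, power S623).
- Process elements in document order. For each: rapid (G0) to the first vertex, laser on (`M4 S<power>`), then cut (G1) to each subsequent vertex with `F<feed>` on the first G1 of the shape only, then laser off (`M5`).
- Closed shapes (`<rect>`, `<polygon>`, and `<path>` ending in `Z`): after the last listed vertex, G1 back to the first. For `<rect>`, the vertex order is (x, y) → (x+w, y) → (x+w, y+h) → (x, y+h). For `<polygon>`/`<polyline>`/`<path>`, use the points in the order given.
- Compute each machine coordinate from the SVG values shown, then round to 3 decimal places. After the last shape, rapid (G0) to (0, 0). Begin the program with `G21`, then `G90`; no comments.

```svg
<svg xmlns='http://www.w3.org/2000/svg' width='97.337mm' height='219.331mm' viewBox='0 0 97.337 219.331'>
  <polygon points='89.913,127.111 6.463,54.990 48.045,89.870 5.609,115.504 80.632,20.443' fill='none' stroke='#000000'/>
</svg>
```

G21
G90
G0 X89.913 Y92.220
M4 S623
G1 X6.463 Y164.341 F1592
G1 X48.045 Y129.461
G1 X5.609 Y103.827
G1 X80.632 Y198.888
G1 X89.913 Y92.220
M5
G0 X0.000 Y0.000

1 u = 1 mm; y_m = 219.331 − y.

[1] `<polygon>` closed polygon, #000000→score S623 F1592: (89.913,92.220) → (6.463,164.341) → (48.045,129.461) → (5.609,103.827) → (80.632,198.888) → (89.913,92.220) (closed)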